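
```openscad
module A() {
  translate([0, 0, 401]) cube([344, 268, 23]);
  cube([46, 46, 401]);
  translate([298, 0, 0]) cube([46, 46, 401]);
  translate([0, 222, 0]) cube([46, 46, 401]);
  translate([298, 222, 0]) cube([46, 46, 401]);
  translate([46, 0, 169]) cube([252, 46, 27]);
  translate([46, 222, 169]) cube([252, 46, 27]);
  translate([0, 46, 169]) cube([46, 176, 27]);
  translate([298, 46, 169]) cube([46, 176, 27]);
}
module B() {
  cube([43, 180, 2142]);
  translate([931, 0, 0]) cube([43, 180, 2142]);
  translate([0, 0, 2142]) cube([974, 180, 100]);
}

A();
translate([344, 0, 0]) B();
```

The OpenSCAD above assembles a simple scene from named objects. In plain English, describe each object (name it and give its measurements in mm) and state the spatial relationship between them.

A is a simple wooden stool: a rectangular seat 344 mm (x) by 268 mm (y), 23 mm thick, top face at z = 424 mm, on four square legs, each 46×46 mm in cross-section. The legs rest on z = 0, each flush with a corner of the seat. Four stretchers, 46 mm wide and 27 mm tall, connect adjacent legs with their undersides at z = 169 mm, each running between the inner faces of the legs it joins and aligned with the legs' outer faces on the other axis.

B is a door frame. The clear opening is 888 mm wide and 2142 mm high. Two 43 mm wide jambs, 180 mm deep, stand either side of the opening from the floor to the top of the opening. A 100 mm thick head sits across the top of both jambs, spanning the full outside width of the frame.

The door frame is against the stool's +x side, with their −y faces flush.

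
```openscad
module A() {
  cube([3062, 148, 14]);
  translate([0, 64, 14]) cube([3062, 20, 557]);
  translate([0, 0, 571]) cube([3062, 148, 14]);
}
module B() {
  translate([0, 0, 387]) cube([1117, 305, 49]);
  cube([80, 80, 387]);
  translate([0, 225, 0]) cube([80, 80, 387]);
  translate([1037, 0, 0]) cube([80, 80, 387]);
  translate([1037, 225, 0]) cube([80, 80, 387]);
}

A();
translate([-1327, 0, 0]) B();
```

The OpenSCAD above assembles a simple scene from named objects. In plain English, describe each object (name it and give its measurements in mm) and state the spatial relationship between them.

A is an I-beam lying along x, 3062 mm long. Overall section height 585 mm. Two flanges 148 mm wide (y) and 14 mm thick, one on the floor and one at the top; a web 20 mm thick runs between them, centred on the flange width.

B is a bench: a 1117×305 mm seat slab, 49 mm thick, top at z = 436 mm, on four 80×80 mm square legs flush with the seat corners and standing on z = 0.

The bench is on the floor beside the I-beam on its −x side.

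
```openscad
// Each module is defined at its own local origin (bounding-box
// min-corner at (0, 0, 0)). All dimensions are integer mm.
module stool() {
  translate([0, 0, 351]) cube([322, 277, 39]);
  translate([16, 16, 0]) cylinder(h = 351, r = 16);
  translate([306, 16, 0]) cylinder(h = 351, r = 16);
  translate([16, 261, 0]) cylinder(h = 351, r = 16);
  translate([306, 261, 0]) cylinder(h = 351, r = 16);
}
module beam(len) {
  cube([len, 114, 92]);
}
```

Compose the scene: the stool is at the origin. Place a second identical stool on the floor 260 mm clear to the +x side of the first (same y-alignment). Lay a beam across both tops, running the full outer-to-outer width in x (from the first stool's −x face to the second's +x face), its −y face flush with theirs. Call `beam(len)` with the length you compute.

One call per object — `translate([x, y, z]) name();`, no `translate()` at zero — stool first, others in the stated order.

stool();
translate([582, 0, 0]) stool();
translate([0, 0, 390]) beam(904);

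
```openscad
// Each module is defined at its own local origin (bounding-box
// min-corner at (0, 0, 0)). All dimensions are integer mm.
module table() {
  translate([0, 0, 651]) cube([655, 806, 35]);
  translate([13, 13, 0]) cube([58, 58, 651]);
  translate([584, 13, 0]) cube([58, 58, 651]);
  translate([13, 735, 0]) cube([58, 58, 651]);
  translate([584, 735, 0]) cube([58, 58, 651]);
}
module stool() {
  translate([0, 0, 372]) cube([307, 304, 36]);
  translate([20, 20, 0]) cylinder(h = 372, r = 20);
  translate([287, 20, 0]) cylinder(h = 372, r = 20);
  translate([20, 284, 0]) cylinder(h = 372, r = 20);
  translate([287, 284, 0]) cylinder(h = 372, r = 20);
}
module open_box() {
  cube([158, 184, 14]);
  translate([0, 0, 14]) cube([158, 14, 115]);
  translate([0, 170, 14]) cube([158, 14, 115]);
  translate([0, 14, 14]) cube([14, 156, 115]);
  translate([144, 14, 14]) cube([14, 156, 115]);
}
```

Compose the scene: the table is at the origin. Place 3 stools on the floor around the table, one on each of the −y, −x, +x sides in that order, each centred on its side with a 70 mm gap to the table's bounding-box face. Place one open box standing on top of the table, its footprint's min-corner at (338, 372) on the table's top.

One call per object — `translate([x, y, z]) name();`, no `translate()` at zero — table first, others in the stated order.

table();
translate([174, -374, 0]) stool();
translate([-377, 251, 0]) stool();
translate([725, 251, 0]) stool();
translate([338, 372, 686]) open_box();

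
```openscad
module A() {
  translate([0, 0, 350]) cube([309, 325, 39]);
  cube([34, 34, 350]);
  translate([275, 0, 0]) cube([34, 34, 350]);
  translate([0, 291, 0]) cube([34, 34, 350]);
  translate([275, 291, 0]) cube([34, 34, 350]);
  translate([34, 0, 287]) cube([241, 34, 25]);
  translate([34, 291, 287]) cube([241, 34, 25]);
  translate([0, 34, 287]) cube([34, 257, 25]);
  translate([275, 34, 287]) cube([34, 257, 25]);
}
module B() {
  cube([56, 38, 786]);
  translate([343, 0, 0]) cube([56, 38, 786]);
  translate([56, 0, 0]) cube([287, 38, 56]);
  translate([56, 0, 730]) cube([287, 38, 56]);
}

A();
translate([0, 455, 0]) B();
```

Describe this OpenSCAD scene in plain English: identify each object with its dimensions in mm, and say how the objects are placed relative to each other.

A is a simple wooden stool: a rectangular seat 309 mm (x) by 325 mm (y), 39 mm thick, top face at z = 389 mm, on four square legs, each 34×34 mm in cross-section. The legs rest on z = 0, each flush with a corner of the seat. Four stretchers, 34 mm wide and 25 mm tall, connect adjacent legs with their undersides at z = 287 mm, each running between the inner faces of the legs it joins and aligned with the legs' outer faces on the other axis.

B is a rectangular picture frame lying in the x–z plane (depth along y). The opening is 287 mm wide (x) by 674 mm tall (z), surrounded by a border 56 mm wide on all four sides. The frame is 38 mm deep and is made of two full-height vertical stiles with two horizontal rails fitted between them.

The picture frame is on the floor beside the stool on its +y side.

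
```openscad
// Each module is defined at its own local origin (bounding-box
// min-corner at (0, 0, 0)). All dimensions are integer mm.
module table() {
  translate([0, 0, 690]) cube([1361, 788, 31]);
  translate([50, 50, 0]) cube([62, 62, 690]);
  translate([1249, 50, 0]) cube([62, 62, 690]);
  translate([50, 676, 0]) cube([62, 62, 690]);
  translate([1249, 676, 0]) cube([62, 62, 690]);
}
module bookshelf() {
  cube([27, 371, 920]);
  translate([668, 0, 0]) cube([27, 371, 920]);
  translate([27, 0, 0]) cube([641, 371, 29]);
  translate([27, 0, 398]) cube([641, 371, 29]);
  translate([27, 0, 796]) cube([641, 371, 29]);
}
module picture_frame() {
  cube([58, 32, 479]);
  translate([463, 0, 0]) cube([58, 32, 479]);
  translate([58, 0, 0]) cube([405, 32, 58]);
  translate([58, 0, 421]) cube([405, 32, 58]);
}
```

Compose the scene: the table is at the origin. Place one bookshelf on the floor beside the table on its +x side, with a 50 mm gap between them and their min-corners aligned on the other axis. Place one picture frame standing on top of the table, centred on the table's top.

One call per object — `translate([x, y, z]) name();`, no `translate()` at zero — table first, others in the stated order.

table();
translate([1411, 0, 0]) bookshelf();
translate([420, 378, 721]) picture_frame();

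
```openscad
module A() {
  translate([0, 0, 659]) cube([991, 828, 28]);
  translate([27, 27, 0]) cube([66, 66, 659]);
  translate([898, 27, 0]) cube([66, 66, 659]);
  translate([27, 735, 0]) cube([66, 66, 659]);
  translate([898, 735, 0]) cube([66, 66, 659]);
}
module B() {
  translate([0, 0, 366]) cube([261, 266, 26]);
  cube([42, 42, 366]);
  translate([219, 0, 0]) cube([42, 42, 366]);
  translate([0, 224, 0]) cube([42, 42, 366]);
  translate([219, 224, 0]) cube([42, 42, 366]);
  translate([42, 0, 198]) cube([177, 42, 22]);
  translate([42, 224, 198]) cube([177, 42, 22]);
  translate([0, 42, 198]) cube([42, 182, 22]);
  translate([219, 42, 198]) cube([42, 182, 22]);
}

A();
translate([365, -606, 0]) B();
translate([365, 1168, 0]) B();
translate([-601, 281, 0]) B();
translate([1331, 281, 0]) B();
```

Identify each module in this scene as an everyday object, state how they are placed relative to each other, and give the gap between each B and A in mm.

A is a table. B is a stool. Four stools sit around the table at the −y, +y, −x, +x sides. The gap between each stool and the table is 340 mm.

Each stool's nearest face is 340 mm from the table's bounding box.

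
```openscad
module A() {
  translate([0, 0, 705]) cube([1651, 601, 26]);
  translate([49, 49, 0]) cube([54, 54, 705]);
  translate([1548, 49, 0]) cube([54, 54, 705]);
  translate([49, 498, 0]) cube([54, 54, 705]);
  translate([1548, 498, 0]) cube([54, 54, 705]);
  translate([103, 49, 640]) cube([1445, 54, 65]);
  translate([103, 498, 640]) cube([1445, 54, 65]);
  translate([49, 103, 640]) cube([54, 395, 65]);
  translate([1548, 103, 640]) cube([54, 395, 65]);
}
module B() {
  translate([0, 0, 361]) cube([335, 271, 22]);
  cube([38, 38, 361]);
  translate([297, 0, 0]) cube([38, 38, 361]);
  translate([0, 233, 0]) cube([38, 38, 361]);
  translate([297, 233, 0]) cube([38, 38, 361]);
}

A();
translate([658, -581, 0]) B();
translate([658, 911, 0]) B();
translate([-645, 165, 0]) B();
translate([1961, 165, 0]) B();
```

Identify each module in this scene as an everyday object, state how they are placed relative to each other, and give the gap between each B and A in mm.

A is a table. B is a stool. Four stools sit around the table at the −y, +y, −x, +x sides. The gap between each stool and the table is 310 mm.

Each stool's nearest face is 310 mm from the table's bounding box.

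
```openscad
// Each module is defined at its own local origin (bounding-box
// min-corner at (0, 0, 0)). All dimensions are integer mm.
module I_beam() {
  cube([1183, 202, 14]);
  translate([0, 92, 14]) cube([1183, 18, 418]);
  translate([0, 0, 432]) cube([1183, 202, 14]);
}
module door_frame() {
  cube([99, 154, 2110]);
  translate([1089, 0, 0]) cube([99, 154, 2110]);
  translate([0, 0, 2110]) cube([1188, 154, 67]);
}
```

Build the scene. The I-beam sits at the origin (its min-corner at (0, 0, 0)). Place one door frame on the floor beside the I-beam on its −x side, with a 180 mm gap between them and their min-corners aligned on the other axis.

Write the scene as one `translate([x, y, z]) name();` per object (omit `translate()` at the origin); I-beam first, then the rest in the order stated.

I_beam();
translate([-1368, 0, 0]) door_frame();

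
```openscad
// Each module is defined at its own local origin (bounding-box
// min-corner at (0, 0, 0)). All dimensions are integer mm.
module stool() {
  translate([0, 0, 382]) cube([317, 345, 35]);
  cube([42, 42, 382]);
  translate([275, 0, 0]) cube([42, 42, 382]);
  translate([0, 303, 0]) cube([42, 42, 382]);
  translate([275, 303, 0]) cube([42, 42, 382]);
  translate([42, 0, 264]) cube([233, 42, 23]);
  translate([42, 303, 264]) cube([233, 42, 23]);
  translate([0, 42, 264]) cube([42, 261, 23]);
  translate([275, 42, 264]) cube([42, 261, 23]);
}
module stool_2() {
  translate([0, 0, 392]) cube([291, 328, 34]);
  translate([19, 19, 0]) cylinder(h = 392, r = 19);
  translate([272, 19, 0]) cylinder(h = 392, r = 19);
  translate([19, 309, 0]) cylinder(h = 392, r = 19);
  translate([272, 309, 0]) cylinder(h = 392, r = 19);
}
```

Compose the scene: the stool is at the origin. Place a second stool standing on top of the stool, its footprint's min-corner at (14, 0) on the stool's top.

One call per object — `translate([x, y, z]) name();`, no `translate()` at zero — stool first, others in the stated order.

stool();
translate([14, 0, 417]) stool_2();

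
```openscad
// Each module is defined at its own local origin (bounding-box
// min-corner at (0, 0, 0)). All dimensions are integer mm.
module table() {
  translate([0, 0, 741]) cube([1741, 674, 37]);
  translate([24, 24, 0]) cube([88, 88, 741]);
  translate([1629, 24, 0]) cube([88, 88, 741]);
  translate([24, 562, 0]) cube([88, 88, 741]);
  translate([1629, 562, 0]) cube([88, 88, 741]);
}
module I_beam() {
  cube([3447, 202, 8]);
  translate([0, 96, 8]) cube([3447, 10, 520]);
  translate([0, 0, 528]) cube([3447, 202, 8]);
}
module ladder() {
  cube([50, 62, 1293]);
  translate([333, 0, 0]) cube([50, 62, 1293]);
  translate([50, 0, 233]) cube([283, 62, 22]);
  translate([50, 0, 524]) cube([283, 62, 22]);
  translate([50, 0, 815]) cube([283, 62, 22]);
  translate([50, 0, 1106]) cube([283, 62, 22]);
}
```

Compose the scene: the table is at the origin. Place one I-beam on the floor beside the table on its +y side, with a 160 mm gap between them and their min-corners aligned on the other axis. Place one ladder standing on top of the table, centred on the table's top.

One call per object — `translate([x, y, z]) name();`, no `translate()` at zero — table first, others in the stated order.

table();
translate([0, 834, 0]) I_beam();
translate([679, 306, 778]) ladder();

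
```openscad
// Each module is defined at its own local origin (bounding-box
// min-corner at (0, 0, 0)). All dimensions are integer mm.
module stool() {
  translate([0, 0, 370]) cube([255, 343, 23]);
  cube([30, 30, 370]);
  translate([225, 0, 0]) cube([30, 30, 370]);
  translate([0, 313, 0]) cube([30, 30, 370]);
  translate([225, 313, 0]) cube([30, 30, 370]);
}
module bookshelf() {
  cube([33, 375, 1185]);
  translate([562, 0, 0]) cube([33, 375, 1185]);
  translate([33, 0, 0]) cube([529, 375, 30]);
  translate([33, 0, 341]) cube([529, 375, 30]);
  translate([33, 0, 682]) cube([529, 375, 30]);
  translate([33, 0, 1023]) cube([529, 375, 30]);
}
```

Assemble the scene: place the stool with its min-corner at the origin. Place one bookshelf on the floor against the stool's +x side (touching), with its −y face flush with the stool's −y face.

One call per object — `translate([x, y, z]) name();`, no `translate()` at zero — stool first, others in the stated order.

stool();
translate([255, 0, 0]) bookshelf();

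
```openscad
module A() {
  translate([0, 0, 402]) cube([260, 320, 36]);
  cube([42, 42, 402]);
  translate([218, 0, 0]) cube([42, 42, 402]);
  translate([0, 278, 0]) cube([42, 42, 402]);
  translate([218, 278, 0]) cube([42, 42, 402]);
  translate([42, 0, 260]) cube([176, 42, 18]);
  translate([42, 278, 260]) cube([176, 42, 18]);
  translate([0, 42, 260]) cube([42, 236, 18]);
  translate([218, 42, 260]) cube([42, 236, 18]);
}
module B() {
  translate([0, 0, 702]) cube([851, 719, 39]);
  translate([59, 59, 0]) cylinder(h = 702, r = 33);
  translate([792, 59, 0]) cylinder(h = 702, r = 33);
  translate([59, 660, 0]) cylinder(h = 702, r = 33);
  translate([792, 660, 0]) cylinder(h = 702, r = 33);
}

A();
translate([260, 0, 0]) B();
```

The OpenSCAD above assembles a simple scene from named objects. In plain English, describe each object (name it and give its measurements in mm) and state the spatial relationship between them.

A is a simple wooden stool: a rectangular seat 260 mm (x) by 320 mm (y), 36 mm thick, top face at z = 438 mm, on four square legs, each 42×42 mm in cross-section. The legs rest on z = 0, each flush with a corner of the seat. Four stretchers, 42 mm wide and 18 mm tall, connect adjacent legs with their undersides at z = 260 mm, each running between the inner faces of the legs it joins and aligned with the legs' outer faces on the other axis.

B is a table with a 851×719 mm rectangular top, 39 mm thick, top surface at z = 741 mm, supported by four round legs of 66 mm diameter, each leg's bounding box inset 26 mm from the nearest pair of top edges, running from the floor.

The table is against the stool's +x side, with their −y faces flush.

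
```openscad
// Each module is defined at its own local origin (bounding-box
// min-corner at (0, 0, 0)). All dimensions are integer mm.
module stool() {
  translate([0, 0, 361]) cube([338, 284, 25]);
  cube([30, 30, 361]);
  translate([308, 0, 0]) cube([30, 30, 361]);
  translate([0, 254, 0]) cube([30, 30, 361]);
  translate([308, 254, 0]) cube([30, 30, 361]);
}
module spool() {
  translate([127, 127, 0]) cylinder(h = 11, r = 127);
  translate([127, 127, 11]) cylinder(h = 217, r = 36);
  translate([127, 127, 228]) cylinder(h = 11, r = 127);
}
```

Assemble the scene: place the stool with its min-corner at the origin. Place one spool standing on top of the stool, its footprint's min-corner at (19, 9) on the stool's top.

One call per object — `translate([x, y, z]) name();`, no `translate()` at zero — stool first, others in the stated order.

stool();
translate([19, 9, 386]) spool();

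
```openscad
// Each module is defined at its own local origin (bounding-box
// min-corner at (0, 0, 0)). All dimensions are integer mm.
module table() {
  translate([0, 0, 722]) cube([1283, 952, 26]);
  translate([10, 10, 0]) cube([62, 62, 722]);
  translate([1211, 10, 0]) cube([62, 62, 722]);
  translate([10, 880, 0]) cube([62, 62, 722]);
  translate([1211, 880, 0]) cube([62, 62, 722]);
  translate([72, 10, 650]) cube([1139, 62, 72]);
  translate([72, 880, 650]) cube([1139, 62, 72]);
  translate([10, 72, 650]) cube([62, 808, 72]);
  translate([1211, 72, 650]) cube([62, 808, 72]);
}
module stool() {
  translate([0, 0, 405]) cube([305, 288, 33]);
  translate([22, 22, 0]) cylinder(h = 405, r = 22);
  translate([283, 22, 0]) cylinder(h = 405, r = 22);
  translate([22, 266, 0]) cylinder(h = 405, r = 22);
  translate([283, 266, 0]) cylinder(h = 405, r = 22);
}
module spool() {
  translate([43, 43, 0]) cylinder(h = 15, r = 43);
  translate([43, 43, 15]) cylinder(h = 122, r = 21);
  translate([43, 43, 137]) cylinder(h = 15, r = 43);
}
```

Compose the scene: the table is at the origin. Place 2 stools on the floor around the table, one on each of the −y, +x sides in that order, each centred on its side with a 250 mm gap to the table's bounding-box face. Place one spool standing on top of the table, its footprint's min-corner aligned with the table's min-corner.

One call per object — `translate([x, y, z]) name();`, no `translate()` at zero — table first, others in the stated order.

table();
translate([489, -538, 0]) stool();
translate([1533, 332, 0]) stool();
translate([0, 0, 748]) spool();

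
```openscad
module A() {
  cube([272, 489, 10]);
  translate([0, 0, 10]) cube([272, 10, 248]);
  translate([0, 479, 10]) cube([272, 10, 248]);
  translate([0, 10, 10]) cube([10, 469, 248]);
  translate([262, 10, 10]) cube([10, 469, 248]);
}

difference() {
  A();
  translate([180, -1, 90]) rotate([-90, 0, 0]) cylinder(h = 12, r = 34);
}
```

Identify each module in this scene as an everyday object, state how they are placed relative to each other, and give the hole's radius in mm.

The subtracted cylinder has r = 34 mm.

A is an open box. The open box has a circular hole through its front wall. The hole's radius is 34 mm.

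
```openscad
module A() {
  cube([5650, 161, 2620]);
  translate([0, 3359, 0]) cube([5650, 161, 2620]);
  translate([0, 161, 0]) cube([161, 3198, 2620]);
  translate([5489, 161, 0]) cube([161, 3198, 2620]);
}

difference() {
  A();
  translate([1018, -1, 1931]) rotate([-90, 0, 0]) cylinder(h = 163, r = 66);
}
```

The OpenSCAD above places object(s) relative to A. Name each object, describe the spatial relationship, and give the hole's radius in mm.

A is a house frame. The house frame has a circular hole through its front wall. The hole's radius is 66 mm.

The subtracted cylinder has r = 66 mm.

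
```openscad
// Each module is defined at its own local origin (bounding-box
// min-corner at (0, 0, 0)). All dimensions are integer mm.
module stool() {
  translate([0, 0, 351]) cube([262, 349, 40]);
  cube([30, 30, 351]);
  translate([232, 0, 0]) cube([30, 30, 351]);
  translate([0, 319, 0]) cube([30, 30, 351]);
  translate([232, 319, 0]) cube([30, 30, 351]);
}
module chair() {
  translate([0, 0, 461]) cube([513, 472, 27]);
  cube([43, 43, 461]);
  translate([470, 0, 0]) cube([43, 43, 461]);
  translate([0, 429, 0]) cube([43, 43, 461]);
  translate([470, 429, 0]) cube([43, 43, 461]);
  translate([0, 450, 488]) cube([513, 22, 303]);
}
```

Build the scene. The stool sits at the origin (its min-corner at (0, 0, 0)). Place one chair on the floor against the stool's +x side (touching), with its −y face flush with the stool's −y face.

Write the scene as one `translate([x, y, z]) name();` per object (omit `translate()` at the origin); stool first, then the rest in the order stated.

stool();
translate([262, 0, 0]) chair();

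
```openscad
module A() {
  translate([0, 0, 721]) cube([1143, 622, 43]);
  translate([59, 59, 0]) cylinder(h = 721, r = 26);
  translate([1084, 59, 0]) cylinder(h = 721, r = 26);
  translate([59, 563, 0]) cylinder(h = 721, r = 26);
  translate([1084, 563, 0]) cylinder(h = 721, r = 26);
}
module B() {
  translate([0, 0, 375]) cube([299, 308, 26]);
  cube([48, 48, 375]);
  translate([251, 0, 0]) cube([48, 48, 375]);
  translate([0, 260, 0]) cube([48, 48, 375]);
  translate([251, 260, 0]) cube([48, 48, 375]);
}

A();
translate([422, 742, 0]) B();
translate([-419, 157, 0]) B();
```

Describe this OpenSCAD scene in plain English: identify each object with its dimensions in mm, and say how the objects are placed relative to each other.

A is a rectangular dining table. The top is 1143×622×43 mm with its upper surface at z = 764 mm. It stands on four round legs of 52 mm diameter, each leg's bounding box inset 33 mm from the nearest pair of top edges, running from the floor to the underside of the top.

B is a four-legged stool. The seat is a 299×308×26 mm slab whose top surface is at z = 401 mm; four square legs, each 48×48 mm in cross-section, run from the floor (z = 0) to the underside of the seat, each flush with a corner of the seat.

Two stools sit around the table at the +y, −x sides.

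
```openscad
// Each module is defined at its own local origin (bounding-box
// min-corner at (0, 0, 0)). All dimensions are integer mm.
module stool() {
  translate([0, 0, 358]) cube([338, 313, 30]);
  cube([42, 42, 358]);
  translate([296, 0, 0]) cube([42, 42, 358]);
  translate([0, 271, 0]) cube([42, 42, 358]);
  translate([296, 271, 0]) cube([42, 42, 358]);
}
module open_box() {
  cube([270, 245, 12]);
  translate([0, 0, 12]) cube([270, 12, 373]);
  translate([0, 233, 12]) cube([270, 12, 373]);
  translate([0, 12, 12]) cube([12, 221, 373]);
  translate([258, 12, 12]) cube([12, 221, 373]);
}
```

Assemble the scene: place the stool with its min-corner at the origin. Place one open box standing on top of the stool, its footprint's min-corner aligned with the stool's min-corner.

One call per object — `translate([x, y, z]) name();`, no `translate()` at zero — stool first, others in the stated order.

stool();
translate([0, 0, 388]) open_box();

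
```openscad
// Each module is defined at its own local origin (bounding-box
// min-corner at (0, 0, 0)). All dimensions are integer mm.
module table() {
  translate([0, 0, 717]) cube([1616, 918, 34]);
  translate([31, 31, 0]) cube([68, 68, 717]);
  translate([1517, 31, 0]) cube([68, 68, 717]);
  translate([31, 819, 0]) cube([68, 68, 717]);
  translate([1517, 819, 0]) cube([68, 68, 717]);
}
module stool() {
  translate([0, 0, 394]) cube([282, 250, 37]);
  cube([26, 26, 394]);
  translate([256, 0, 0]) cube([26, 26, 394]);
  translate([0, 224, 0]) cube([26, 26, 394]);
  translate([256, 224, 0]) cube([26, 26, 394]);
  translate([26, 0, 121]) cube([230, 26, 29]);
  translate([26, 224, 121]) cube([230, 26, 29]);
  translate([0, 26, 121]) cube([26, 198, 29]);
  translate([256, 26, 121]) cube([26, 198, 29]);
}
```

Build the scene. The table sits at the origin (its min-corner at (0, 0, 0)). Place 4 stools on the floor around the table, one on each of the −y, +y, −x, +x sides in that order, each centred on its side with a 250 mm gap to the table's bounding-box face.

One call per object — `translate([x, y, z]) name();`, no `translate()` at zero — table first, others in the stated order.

table();
translate([667, -500, 0]) stool();
translate([667, 1168, 0]) stool();
translate([-532, 334, 0]) stool();
translate([1866, 334, 0]) stool();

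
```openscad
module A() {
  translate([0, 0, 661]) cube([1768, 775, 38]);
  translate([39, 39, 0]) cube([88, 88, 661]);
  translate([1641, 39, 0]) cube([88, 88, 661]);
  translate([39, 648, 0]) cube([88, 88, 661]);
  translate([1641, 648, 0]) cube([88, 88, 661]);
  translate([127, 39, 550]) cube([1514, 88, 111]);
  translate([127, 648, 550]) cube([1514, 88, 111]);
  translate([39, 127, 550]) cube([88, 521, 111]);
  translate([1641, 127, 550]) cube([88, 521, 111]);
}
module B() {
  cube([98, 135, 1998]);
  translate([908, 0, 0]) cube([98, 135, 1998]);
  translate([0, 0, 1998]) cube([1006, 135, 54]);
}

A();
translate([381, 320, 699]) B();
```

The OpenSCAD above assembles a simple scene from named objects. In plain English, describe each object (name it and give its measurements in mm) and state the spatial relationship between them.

A is a table with a 1768×775 mm rectangular top, 38 mm thick, top surface at z = 699 mm, supported by four 88×88 mm square legs, each inset 39 mm from the nearest pair of top edges, running from the floor. Four apron rails, 88 mm thick and 111 mm tall, run between adjacent legs with their top edges flush with the underside of the top and their outer faces flush with the legs' outer faces.

B is a rectangular door frame: two vertical jambs of 98×135 mm section, 1998 mm tall, with a clear opening 810 mm wide between their inner faces. A header 54 mm tall and 135 mm deep lies on top of the jambs and spans the full outside width.

The door frame is on top of the table, centred.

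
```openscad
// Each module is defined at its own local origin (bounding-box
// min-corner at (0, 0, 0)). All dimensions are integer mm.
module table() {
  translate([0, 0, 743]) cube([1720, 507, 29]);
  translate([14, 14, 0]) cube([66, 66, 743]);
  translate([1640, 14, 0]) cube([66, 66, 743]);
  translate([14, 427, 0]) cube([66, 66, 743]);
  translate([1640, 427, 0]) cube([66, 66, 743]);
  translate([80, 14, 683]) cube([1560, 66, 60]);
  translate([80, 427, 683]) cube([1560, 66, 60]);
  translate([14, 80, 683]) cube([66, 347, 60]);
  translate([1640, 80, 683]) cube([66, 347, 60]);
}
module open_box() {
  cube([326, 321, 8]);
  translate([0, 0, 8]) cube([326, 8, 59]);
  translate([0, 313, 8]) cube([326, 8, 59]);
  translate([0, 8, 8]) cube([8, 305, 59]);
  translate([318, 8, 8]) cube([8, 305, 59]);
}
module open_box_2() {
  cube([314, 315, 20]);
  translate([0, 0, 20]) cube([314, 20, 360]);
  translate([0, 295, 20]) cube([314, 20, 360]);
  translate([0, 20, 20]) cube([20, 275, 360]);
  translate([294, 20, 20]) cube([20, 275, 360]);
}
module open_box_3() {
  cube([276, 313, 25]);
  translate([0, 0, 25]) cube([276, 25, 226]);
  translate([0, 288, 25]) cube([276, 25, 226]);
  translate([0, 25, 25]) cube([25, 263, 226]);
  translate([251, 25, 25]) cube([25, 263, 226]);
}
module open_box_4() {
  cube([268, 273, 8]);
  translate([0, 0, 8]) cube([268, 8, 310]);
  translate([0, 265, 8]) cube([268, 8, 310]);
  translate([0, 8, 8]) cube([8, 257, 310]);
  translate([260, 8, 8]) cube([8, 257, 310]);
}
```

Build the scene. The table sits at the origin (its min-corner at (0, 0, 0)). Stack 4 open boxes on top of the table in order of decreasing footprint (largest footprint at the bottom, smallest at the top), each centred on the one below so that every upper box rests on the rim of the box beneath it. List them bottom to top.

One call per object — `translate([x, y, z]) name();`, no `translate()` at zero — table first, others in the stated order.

table();
translate([697, 93, 772]) open_box();
translate([703, 96, 839]) open_box_2();
translate([722, 97, 1219]) open_box_3();
translate([726, 117, 1470]) open_box_4();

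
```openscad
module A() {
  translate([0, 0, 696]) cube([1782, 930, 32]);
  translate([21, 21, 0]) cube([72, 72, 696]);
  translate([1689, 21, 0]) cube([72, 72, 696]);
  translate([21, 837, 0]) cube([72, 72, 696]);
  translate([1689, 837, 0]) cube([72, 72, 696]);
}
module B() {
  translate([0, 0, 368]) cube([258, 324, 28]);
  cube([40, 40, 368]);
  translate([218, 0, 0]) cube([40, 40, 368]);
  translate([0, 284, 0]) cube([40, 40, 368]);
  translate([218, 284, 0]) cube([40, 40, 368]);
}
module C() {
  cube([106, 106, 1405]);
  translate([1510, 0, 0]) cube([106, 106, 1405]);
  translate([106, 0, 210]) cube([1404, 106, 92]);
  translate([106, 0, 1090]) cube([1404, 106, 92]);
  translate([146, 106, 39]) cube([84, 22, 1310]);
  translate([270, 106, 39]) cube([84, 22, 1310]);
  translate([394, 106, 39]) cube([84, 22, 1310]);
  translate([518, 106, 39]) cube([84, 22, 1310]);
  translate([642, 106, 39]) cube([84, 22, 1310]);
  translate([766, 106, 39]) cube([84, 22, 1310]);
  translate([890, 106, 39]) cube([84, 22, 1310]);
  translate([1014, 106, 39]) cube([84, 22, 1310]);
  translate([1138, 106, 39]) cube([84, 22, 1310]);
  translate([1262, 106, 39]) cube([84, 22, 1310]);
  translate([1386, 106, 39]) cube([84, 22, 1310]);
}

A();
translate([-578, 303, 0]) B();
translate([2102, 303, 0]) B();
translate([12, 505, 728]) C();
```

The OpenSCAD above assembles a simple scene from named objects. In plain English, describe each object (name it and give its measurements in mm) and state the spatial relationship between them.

A is a rectangular dining table. The top is 1782×930×32 mm with its upper surface at z = 728 mm. It stands on four 72×72 mm square legs, each inset 21 mm from the nearest pair of top edges, running from the floor to the underside of the top.

B is a four-legged stool. The seat is a 258×324×28 mm slab whose top surface is at z = 396 mm; four square legs, each 40×40 mm in cross-section, run from the floor (z = 0) to the underside of the seat, each flush with a corner of the seat.

C is a fence section. Two 106×106 mm posts, 1405 mm tall, stand on the floor with a clear span of 1404 mm between their inner faces. Two horizontal rails of 106×92 mm section span the gap between the posts with their undersides at z = 210 mm and z = 1090 mm, flush with the posts' −y face. 11 pickets, each 84 mm wide, 22 mm thick and 1310 mm tall, are fixed to the +y face of the rails with their bottoms at z = 39 mm, evenly spaced across the span with equal gaps (rounded down to the nearest mm) at the −x end and between each pair — any rounding remainder accumulates at the +x end.

Two stools sit around the table at the −x, +x sides. The fence section is on top of the table.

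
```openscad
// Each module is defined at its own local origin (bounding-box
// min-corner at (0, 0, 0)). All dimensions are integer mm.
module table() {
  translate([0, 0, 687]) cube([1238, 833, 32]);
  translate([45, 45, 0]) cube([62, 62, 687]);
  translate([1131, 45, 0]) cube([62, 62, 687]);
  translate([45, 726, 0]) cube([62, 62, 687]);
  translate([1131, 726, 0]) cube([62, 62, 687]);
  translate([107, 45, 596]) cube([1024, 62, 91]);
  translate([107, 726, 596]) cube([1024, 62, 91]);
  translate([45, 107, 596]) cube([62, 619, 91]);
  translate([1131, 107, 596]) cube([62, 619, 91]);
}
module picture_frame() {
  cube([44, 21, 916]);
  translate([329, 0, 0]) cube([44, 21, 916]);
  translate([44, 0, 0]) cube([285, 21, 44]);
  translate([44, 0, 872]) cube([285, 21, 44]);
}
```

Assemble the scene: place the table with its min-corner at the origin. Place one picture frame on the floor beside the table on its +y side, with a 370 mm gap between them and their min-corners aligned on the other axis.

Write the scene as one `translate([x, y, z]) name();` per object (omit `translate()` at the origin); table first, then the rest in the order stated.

table();
translate([0, 1203, 0]) picture_frame();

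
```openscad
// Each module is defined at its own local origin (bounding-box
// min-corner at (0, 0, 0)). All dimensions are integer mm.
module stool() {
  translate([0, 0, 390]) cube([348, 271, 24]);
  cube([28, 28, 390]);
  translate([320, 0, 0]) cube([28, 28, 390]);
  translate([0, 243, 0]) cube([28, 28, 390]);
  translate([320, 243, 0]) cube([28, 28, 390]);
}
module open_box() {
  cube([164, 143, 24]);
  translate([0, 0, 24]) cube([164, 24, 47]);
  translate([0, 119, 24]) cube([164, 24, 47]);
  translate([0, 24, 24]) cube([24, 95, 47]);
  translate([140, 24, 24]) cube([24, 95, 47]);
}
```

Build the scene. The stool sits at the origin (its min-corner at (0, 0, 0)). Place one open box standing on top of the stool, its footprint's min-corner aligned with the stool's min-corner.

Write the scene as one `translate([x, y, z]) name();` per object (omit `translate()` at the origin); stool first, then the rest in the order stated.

stool();
translate([0, 0, 414]) open_box();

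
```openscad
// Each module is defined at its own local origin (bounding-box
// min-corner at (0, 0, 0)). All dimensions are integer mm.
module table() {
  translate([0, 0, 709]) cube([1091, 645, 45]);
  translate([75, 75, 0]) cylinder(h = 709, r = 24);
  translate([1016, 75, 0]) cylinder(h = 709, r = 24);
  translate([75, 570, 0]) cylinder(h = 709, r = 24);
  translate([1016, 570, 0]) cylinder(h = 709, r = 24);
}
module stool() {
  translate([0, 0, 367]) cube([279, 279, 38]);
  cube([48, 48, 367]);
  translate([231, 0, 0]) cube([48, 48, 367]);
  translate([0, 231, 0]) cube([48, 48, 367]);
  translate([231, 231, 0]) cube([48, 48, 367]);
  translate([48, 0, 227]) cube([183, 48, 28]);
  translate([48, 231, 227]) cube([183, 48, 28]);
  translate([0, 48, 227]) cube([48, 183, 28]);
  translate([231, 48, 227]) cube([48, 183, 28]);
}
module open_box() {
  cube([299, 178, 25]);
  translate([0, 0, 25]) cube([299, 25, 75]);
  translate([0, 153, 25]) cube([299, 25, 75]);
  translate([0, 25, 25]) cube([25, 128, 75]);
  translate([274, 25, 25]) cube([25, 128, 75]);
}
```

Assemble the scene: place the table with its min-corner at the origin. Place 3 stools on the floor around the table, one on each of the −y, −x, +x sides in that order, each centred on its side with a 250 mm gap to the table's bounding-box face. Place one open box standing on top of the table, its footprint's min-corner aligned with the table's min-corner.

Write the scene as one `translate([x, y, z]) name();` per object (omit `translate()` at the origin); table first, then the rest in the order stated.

table();
translate([406, -529, 0]) stool();
translate([-529, 183, 0]) stool();
translate([1341, 183, 0]) stool();
translate([0, 0, 754]) open_box();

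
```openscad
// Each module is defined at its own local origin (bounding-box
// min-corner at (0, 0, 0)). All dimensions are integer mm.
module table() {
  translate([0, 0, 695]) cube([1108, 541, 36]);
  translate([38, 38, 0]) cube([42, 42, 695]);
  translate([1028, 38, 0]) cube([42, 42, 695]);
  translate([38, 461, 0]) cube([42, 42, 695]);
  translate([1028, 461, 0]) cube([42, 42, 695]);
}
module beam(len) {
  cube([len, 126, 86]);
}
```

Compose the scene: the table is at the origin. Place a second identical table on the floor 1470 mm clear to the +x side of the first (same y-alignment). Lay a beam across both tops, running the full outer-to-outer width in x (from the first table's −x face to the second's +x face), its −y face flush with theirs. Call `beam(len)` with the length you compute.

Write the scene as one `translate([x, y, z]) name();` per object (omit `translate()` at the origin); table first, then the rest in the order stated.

table();
translate([2578, 0, 0]) table();
translate([0, 0, 731]) beam(3686);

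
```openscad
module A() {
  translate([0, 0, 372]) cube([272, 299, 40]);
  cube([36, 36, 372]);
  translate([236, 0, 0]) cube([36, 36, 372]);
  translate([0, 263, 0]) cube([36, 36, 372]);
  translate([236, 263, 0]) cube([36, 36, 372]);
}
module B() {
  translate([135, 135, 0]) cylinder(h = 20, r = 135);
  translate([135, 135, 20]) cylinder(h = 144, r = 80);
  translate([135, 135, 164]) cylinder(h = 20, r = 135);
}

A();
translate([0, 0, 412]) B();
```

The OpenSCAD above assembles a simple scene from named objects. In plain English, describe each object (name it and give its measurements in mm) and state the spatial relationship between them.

A is a simple wooden stool: a rectangular seat 272 mm (x) by 299 mm (y), 40 mm thick, top face at z = 412 mm, on four square legs, each 36×36 mm in cross-section. The legs rest on z = 0, each flush with a corner of the seat.

B is a spool: two coaxial disc flanges of radius 135 mm and thickness 20 mm, joined by a core cylinder of radius 80 mm and height 144 mm. The lower flange rests on z = 0 and the three cylinders share a vertical axis.

The spool is on top of the stool.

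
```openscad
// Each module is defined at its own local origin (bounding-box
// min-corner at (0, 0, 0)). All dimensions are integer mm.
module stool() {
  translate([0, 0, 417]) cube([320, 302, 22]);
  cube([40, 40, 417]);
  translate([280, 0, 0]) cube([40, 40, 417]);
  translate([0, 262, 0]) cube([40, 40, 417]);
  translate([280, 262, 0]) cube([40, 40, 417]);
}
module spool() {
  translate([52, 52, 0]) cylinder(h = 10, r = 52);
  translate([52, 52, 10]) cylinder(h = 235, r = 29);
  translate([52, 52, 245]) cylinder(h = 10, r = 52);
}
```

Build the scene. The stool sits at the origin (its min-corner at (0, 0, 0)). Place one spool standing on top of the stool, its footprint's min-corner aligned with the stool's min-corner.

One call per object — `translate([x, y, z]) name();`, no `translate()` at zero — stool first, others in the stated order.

stool();
translate([0, 0, 439]) spool();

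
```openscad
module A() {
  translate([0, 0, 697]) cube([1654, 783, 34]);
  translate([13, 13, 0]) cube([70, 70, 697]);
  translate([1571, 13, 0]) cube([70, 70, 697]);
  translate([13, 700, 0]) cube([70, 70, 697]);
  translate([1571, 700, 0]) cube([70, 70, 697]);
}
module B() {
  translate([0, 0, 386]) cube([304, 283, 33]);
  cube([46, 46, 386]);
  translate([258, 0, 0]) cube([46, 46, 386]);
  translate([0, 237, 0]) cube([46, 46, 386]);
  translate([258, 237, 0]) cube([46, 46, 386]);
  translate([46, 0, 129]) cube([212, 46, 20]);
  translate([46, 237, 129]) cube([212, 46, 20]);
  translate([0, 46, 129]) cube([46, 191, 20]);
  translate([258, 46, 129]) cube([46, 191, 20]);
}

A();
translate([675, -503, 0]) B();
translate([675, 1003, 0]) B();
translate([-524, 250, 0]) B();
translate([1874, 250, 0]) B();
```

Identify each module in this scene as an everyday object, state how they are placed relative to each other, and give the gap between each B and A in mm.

Each stool's nearest face is 220 mm from the table's bounding box.

A is a table. B is a stool. Four stools sit around the table at the −y, +y, −x, +x sides. The gap between each stool and the table is 220 mm.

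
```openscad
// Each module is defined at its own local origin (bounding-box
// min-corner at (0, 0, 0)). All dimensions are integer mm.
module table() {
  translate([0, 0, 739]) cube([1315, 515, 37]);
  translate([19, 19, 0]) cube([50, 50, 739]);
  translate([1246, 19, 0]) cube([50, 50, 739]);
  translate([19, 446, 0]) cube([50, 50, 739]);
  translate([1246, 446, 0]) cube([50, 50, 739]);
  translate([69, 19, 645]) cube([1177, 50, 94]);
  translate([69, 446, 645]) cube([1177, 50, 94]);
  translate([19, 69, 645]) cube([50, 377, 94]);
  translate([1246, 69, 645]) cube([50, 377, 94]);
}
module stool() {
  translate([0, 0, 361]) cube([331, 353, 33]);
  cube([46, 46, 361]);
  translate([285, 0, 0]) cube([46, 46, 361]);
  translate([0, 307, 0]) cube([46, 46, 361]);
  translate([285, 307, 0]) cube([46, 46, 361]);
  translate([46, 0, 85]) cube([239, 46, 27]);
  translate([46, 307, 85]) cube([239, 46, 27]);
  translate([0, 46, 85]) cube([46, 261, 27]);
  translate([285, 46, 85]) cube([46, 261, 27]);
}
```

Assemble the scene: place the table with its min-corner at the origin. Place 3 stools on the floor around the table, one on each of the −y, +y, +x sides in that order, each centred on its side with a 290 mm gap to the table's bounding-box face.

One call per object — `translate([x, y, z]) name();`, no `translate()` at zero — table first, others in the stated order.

table();
translate([492, -643, 0]) stool();
translate([492, 805, 0]) stool();
translate([1605, 81, 0]) stool();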